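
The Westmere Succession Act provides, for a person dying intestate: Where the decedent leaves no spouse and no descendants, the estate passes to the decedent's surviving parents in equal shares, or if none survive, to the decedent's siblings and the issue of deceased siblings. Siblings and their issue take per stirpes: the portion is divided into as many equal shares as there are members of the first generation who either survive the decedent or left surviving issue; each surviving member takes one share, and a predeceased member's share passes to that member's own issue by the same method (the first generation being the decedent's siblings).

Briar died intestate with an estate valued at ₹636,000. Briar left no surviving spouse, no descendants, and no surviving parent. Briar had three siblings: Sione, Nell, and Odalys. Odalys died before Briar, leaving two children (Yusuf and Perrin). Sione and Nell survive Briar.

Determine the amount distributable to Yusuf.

Yusuf receives ₹106,000.

The entire ₹636,000 passes to the siblings and their issue.
That amount (₹636,000) is divided into 3 shares of ₹212,000: Sione and Nell each take ₹212,000; Odalys's ₹212,000 share passes to Odalys's issue.
Odalys's share (₹212,000) is divided into 2 shares of ₹106,000: Yusuf and Perrin each take ₹106,000.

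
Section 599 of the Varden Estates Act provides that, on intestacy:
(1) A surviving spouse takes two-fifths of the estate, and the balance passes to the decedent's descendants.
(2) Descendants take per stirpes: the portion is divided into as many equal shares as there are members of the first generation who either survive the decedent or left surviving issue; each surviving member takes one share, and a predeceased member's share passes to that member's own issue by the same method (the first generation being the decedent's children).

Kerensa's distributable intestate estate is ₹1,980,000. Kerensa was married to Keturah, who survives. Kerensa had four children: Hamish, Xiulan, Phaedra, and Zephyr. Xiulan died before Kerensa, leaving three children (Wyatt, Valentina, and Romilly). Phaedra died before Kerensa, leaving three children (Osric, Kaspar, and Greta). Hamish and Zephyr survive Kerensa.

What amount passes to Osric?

Keturah takes two-fifths of ₹1,980,000 = ₹792,000. The remaining ₹1,188,000 passes to the descendants.
The descendants' portion (₹1,188,000) is divided into 4 shares of ₹297,000: Hamish and Zephyr each take ₹297,000; Xiulan's ₹297,000 share passes to Xiulan's issue; Phaedra's ₹297,000 share passes to Phaedra's issue.
Xiulan's share (₹297,000) is divided into 3 shares of ₹99,000: Wyatt, Valentina, and Romilly each take ₹99,000.
Phaedra's share (₹297,000) is divided into 3 shares of ₹99,000: Osric, Kaspar, and Greta each take ₹99,000.

Osric receives ₹99,000.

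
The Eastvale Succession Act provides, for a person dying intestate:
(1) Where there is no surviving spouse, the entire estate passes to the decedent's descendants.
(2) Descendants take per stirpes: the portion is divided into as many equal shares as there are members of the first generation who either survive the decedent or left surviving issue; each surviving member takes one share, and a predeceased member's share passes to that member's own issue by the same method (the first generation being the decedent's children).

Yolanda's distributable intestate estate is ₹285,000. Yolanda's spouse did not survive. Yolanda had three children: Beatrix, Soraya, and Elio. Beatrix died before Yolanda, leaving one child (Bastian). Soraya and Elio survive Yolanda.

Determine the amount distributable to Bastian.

Bastian receives ₹95,000.

The entire ₹285,000 passes to the descendants.
That amount (₹285,000) is divided into 3 shares of ₹95,000: Soraya and Elio each take ₹95,000; Beatrix's ₹95,000 share passes to Beatrix's issue.
Beatrix's share (₹95,000) passes entirely to Bastian.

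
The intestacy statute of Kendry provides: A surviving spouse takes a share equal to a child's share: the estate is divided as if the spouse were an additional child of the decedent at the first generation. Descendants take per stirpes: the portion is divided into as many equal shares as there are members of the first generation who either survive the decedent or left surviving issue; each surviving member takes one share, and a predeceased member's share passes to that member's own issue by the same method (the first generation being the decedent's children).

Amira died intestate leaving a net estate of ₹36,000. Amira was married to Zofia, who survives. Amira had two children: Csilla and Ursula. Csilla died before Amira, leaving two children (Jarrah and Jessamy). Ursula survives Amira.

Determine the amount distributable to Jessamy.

The spouse counts as an additional share at the children's level, so there are 3 primary shares of ₹12,000. Zofia takes one such share (₹12,000).
The children's combined portion (₹24,000) is divided into 2 shares of ₹12,000: Ursula takes ₹12,000; Csilla's ₹12,000 share passes to Csilla's issue.
Csilla's share (₹12,000) is divided into 2 shares of ₹6,000: Jarrah and Jessamy each take ₹6,000.

Jessamy receives ₹6,000.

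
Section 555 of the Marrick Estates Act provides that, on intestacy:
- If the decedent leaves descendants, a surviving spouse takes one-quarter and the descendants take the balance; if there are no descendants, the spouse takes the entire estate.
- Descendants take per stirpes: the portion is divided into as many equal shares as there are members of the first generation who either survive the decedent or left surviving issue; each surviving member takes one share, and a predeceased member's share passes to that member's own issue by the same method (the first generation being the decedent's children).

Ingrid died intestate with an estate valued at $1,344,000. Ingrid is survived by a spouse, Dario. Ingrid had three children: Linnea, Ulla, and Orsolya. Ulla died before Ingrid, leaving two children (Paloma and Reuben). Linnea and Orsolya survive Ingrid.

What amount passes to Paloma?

Dario takes one-quarter of $1,344,000 = $336,000. The remaining $1,008,000 passes to the descendants.
The descendants' portion ($1,008,000) is divided into 3 shares of $336,000: Linnea and Orsolya each take $336,000; Ulla's $336,000 share passes to Ulla's issue.
Ulla's share ($336,000) is divided into 2 shares of $168,000: Paloma and Reuben each take $168,000.

Paloma receives $168,000.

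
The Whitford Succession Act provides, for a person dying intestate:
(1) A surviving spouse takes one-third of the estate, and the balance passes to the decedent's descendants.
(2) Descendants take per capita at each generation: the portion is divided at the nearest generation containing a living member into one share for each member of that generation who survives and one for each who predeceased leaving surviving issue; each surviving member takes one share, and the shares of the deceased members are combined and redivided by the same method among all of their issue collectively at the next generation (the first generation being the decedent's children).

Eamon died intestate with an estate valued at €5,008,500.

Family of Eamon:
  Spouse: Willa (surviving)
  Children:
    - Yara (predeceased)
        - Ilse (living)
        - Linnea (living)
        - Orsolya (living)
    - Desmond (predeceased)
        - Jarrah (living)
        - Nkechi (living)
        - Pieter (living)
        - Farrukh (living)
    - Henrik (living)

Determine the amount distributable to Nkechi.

Willa takes one-third of €5,008,500 = €1,669,500. The remaining €3,339,000 passes to the descendants.
The descendants' portion (€3,339,000) is divided at the children's generation into 3 shares of €1,113,000. Henrik takes €1,113,000. The 2 shares of the deceased (Yara and Desmond) are combined into a pool of €2,226,000.
That pool (€2,226,000) is divided at the grandchildren's generation equally among Ilse, Linnea, Orsolya, Jarrah, Nkechi, Pieter, and Farrukh: €318,000 each.

Nkechi receives €318,000.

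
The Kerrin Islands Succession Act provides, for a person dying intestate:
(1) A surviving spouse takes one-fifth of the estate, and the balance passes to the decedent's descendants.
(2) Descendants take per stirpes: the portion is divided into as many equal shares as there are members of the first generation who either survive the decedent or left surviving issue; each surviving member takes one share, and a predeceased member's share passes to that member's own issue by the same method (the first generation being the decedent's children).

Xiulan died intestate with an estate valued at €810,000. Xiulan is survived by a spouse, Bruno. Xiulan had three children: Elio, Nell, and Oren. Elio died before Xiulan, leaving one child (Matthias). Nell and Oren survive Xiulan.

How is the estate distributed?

Bruno takes one-fifth of €810,000 = €162,000. The remaining €648,000 passes to the descendants.
The descendants' portion (€648,000) is divided into 3 shares of €216,000: Nell and Oren each take €216,000; Elio's €216,000 share passes to Elio's issue.
Elio's share (€216,000) passes entirely to Matthias.

Bruno: €162,000; Matthias: €216,000; Nell: €216,000; Oren: €216,000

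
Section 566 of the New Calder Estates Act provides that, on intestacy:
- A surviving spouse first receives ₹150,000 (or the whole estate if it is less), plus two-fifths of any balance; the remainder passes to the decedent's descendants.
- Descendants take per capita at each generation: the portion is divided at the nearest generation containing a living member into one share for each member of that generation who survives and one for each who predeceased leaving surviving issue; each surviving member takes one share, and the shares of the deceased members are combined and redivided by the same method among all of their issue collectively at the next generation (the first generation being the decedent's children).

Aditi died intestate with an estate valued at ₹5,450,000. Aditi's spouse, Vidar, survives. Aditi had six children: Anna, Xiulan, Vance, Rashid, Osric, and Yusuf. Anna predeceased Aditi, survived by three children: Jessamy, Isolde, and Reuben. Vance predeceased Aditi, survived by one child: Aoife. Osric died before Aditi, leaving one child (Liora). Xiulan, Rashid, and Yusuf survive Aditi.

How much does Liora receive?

Vidar first takes ₹150,000, leaving a balance of ₹5,300,000. Vidar then takes two-fifths of the balance (₹2,120,000), for a total of ₹2,270,000. The remaining ₹3,180,000 passes to the descendants.
The descendants' portion (₹3,180,000) is divided at the children's generation into 6 shares of ₹530,000. Xiulan, Rashid, and Yusuf each take ₹530,000. The 3 shares of the deceased (Anna, Vance, and Osric) are combined into a pool of ₹1,590,000.
That pool (₹1,590,000) is divided at the grandchildren's generation equally among Jessamy, Isolde, Reuben, Aoife, and Liora: ₹318,000 each.

Liora receives ₹318,000.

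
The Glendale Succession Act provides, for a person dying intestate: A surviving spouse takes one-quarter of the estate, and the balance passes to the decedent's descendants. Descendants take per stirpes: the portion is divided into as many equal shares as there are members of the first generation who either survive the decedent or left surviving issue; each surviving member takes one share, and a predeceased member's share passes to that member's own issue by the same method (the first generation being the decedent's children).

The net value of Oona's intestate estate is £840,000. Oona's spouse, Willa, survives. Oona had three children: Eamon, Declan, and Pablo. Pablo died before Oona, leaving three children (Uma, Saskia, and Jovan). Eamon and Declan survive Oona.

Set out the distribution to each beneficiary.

Willa: £210,000; Eamon: £210,000; Declan: £210,000; Uma: £70,000; Saskia: £70,000; Jovan: £70,000

Willa takes one-quarter of £840,000 = £210,000. The remaining £630,000 passes to the descendants.
The descendants' portion (£630,000) is divided into 3 shares of £210,000: Eamon and Declan each take £210,000; Pablo's £210,000 share passes to Pablo's issue.
Pablo's share (£210,000) is divided into 3 shares of £70,000: Uma, Saskia, and Jovan each take £70,000.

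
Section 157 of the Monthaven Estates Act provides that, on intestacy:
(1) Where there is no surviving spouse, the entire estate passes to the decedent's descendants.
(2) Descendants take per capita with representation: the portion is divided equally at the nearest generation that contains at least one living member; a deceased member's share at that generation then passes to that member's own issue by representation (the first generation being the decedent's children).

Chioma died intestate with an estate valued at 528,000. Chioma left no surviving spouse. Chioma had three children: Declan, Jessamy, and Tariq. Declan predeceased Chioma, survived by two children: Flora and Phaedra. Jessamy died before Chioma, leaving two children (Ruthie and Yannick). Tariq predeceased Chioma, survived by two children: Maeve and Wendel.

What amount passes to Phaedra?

Phaedra receives 88,000.

The entire 528,000 passes to the descendants.
No child survives, so the initial division is made at the grandchildren's generation.
That amount (528,000) is divided into 6 shares of 88,000: Flora, Phaedra, Ruthie, Yannick, Maeve, and Wendel each take 88,000.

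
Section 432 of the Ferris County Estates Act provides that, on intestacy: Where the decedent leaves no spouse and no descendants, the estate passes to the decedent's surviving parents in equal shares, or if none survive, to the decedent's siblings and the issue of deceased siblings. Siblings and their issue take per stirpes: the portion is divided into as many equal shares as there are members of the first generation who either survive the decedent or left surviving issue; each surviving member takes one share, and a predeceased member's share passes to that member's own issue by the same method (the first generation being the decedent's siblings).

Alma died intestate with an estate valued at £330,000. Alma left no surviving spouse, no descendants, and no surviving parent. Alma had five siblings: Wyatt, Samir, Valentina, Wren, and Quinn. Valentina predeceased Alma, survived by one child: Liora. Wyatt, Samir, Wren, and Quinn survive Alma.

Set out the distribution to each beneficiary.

Wyatt: £66,000; Samir: £66,000; Liora: £66,000; Wren: £66,000; Quinn: £66,000

The entire £330,000 passes to the siblings and their issue.
That amount (£330,000) is divided into 5 shares of £66,000: Wyatt, Samir, Wren, and Quinn each take £66,000; Valentina's £66,000 share passes to Valentina's issue.
Valentina's share (£66,000) passes entirely to Liora.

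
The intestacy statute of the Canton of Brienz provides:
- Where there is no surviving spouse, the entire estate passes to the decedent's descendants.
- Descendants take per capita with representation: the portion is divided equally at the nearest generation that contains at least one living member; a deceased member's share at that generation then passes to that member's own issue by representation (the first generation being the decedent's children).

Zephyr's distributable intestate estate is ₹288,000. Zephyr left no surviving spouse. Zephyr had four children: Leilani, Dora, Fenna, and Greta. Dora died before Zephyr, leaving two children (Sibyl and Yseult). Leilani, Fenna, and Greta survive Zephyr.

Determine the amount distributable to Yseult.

The entire ₹288,000 passes to the descendants.
That amount (₹288,000) is divided into 4 shares of ₹72,000: Leilani, Fenna, and Greta each take ₹72,000; Dora's ₹72,000 share passes to Dora's issue.
Dora's share (₹72,000) is divided into 2 shares of ₹36,000: Sibyl and Yseult each take ₹36,000.

Yseult receives ₹36,000.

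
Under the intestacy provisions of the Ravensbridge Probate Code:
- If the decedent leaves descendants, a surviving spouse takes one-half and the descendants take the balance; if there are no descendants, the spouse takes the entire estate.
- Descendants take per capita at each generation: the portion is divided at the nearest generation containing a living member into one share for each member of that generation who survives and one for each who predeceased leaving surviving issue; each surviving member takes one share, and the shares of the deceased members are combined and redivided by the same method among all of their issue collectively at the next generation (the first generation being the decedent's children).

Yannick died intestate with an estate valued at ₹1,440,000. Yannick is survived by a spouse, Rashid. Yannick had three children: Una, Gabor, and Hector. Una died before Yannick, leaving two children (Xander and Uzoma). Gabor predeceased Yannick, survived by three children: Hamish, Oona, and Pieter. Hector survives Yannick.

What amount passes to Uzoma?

Uzoma receives ₹96,000.

Rashid takes one-half of ₹1,440,000 = ₹720,000. The remaining ₹720,000 passes to the descendants.
The descendants' portion (₹720,000) is divided at the children's generation into 3 shares of ₹240,000. Hector takes ₹240,000. The 2 shares of the deceased (Una and Gabor) are combined into a pool of ₹480,000.
That pool (₹480,000) is divided at the grandchildren's generation equally among Xander, Uzoma, Hamish, Oona, and Pieter: ₹96,000 each.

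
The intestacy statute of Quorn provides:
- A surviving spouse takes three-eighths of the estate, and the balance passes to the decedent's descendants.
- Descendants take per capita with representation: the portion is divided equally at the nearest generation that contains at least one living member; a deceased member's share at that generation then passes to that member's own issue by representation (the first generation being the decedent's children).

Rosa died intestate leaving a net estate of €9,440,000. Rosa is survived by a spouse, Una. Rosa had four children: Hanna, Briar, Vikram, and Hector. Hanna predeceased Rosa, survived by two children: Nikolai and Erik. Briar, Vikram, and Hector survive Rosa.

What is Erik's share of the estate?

Erik receives €737,500.

Una takes three-eighths of €9,440,000 = €3,540,000. The remaining €5,900,000 passes to the descendants.
The descendants' portion (€5,900,000) is divided into 4 shares of €1,475,000: Briar, Vikram, and Hector each take €1,475,000; Hanna's €1,475,000 share passes to Hanna's issue.
Hanna's share (€1,475,000) is divided into 2 shares of €737,500: Nikolai and Erik each take €737,500.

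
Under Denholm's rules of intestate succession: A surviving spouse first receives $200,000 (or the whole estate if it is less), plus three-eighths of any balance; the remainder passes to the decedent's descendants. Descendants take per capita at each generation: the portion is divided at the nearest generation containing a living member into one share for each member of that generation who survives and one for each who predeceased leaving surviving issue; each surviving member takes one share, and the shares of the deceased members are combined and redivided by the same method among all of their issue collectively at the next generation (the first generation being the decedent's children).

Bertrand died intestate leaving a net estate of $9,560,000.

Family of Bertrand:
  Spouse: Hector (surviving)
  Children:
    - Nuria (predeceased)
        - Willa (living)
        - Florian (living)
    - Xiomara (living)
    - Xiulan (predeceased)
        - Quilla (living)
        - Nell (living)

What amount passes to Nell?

Hector first takes $200,000, leaving a balance of $9,360,000. Hector then takes three-eighths of the balance ($3,510,000), for a total of $3,710,000. The remaining $5,850,000 passes to the descendants.
The descendants' portion ($5,850,000) is divided at the children's generation into 3 shares of $1,950,000. Xiomara takes $1,950,000. The 2 shares of the deceased (Nuria and Xiulan) are combined into a pool of $3,900,000.
That pool ($3,900,000) is divided at the grandchildren's generation equally among Willa, Florian, Quilla, and Nell: $975,000 each.

Nell receives $975,000.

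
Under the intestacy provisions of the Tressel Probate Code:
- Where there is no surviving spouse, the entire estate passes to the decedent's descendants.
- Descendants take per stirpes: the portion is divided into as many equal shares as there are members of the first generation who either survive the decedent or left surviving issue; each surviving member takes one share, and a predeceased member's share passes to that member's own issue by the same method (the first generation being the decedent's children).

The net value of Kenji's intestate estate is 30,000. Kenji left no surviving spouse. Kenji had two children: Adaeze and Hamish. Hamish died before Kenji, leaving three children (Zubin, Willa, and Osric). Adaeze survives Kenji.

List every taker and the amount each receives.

The entire 30,000 passes to the descendants.
That amount (30,000) is divided into 2 shares of 15,000: Adaeze takes 15,000; Hamish's 15,000 share passes to Hamish's issue.
Hamish's share (15,000) is divided into 3 shares of 5,000: Zubin, Willa, and Osric each take 5,000.

Adaeze: 15,000; Zubin: 5,000; Willa: 5,000; Osric: 5,000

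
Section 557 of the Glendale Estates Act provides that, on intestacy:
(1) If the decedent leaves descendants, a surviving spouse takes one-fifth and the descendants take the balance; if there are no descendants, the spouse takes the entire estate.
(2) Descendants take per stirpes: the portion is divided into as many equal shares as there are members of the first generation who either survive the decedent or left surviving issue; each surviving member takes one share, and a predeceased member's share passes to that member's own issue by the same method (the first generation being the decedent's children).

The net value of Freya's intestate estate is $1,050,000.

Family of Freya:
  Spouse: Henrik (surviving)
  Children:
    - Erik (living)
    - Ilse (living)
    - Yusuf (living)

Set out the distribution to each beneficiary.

Henrik: $210,000; Erik: $280,000; Ilse: $280,000; Yusuf: $280,000

Henrik takes one-fifth of $1,050,000 = $210,000. The remaining $840,000 passes to the descendants.
The descendants' portion ($840,000) is divided into 3 shares of $280,000: Erik, Ilse, and Yusuf each take $280,000.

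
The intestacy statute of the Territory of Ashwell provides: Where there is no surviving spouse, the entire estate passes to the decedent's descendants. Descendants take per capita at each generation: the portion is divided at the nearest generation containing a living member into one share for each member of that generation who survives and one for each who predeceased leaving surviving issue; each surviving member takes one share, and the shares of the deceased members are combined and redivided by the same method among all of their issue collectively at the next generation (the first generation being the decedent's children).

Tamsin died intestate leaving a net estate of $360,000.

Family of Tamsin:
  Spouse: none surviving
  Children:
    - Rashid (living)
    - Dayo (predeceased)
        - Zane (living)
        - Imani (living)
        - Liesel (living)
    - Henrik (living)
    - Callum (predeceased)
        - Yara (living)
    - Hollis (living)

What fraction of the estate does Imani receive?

Imani receives 1/10 of the estate.

The entire $360,000 passes to the descendants.
That amount ($360,000) is divided at the children's generation into 5 shares of $72,000. Rashid, Henrik, and Hollis each take $72,000. The 2 shares of the deceased (Dayo and Callum) are combined into a pool of $144,000.
That pool ($144,000) is divided at the grandchildren's generation equally among Zane, Imani, Liesel, and Yara: $36,000 each.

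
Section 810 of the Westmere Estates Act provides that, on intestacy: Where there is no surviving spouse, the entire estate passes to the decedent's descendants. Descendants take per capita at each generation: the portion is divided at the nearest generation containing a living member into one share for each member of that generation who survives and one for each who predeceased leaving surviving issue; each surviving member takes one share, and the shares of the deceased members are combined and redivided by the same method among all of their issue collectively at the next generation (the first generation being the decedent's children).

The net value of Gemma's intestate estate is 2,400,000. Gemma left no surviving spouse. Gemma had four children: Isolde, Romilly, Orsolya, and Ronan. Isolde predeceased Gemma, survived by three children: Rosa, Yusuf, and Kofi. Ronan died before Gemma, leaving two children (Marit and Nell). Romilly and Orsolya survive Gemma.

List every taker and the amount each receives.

The entire 2,400,000 passes to the descendants.
That amount (2,400,000) is divided at the children's generation into 4 shares of 600,000. Romilly and Orsolya each take 600,000. The 2 shares of the deceased (Isolde and Ronan) are combined into a pool of 1,200,000.
That pool (1,200,000) is divided at the grandchildren's generation equally among Rosa, Yusuf, Kofi, Marit, and Nell: 240,000 each.

Rosa: 240,000; Yusuf: 240,000; Kofi: 240,000; Romilly: 600,000; Orsolya: 600,000; Marit: 240,000; Nell: 240,000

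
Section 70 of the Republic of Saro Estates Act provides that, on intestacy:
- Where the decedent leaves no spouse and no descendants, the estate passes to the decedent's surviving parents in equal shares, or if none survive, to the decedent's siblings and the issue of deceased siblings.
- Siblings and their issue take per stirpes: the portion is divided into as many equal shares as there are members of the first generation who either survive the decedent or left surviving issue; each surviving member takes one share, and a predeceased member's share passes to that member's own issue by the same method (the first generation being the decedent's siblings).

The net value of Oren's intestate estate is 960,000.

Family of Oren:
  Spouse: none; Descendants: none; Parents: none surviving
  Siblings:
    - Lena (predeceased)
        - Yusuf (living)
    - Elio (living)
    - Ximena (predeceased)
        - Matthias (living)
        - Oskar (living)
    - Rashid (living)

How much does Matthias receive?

The entire 960,000 passes to the siblings and their issue.
That amount (960,000) is divided into 4 shares of 240,000: Elio and Rashid each take 240,000; Lena's 240,000 share passes to Lena's issue; Ximena's 240,000 share passes to Ximena's issue.
Lena's share (240,000) passes entirely to Yusuf.
Ximena's share (240,000) is divided into 2 shares of 120,000: Matthias and Oskar each take 120,000.

Matthias receives 120,000.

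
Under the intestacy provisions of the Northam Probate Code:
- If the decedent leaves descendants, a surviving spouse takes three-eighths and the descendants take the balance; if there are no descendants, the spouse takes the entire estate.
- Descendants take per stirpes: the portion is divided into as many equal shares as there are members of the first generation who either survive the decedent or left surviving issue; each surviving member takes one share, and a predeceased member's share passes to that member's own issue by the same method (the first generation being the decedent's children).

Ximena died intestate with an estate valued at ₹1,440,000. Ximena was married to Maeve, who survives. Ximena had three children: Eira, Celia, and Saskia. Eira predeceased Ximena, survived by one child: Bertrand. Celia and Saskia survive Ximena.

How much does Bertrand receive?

Bertrand receives ₹300,000.

Maeve takes three-eighths of ₹1,440,000 = ₹540,000. The remaining ₹900,000 passes to the descendants.
The descendants' portion (₹900,000) is divided into 3 shares of ₹300,000: Celia and Saskia each take ₹300,000; Eira's ₹300,000 share passes to Eira's issue.
Eira's share (₹300,000) passes entirely to Bertrand.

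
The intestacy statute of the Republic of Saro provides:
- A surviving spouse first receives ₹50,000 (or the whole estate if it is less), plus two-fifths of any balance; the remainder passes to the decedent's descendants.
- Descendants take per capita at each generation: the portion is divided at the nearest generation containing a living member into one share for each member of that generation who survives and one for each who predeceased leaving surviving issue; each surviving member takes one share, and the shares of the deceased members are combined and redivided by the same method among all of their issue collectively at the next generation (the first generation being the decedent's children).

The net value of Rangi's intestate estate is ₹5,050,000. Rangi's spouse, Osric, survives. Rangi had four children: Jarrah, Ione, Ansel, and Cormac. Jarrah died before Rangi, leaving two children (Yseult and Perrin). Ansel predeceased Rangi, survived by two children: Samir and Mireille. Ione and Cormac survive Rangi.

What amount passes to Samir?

Samir receives ₹375,000.

Osric first takes ₹50,000, leaving a balance of ₹5,000,000. Osric then takes two-fifths of the balance (₹2,000,000), for a total of ₹2,050,000. The remaining ₹3,000,000 passes to the descendants.
The descendants' portion (₹3,000,000) is divided at the children's generation into 4 shares of ₹750,000. Ione and Cormac each take ₹750,000. The 2 shares of the deceased (Jarrah and Ansel) are combined into a pool of ₹1,500,000.
That pool (₹1,500,000) is divided at the grandchildren's generation equally among Yseult, Perrin, Samir, and Mireille: ₹375,000 each.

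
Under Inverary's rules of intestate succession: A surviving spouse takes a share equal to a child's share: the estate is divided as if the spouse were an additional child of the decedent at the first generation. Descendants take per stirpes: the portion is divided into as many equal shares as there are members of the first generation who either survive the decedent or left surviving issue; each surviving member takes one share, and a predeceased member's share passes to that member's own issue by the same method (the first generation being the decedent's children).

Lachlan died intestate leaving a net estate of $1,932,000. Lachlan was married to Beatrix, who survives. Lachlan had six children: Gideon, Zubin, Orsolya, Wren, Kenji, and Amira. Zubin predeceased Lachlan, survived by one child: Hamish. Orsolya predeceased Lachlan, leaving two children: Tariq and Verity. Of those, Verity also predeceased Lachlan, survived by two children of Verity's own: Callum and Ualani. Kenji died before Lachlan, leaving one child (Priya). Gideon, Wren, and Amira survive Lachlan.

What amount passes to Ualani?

The spouse counts as an additional share at the children's level, so there are 7 primary shares of $276,000. Beatrix takes one such share ($276,000).
The children's combined portion ($1,656,000) is divided into 6 shares of $276,000: Gideon, Wren, and Amira each take $276,000; Zubin's $276,000 share passes to Zubin's issue; Orsolya's $276,000 share passes to Orsolya's issue; Kenji's $276,000 share passes to Kenji's issue.
Zubin's share ($276,000) passes entirely to Hamish.
Orsolya's share ($276,000) is divided into 2 shares of $138,000: Tariq takes $138,000; Verity's $138,000 share passes to Verity's issue.
Verity's share ($138,000) is divided into 2 shares of $69,000: Callum and Ualani each take $69,000.
Kenji's share ($276,000) passes entirely to Priya.

Ualani receives $69,000.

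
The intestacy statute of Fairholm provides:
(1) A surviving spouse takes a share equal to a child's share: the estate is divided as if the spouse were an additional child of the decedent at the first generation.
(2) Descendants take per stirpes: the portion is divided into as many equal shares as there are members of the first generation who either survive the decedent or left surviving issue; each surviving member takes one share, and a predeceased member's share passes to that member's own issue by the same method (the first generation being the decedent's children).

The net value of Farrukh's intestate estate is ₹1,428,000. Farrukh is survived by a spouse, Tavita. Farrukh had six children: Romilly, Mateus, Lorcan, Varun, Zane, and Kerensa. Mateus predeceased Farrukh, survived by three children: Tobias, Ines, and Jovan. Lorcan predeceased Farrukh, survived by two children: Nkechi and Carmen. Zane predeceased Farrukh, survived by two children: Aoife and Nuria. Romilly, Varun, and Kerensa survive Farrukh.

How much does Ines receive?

The spouse counts as an additional share at the children's level, so there are 7 primary shares of ₹204,000. Tavita takes one such share (₹204,000).
The children's combined portion (₹1,224,000) is divided into 6 shares of ₹204,000: Romilly, Varun, and Kerensa each take ₹204,000; Mateus's ₹204,000 share passes to Mateus's issue; Lorcan's ₹204,000 share passes to Lorcan's issue; Zane's ₹204,000 share passes to Zane's issue.
Mateus's share (₹204,000) is divided into 3 shares of ₹68,000: Tobias, Ines, and Jovan each take ₹68,000.
Lorcan's share (₹204,000) is divided into 2 shares of ₹102,000: Nkechi and Carmen each take ₹102,000.
Zane's share (₹204,000) is divided into 2 shares of ₹102,000: Aoife and Nuria each take ₹102,000.

Ines receives ₹68,000.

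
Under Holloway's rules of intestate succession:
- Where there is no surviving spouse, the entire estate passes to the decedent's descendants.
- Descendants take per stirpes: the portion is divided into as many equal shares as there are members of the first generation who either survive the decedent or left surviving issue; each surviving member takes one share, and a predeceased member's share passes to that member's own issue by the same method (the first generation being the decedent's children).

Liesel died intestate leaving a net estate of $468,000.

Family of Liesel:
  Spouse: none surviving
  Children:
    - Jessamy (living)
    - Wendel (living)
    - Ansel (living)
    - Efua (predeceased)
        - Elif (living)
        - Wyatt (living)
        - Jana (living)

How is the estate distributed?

The entire $468,000 passes to the descendants.
That amount ($468,000) is divided into 4 shares of $117,000: Jessamy, Wendel, and Ansel each take $117,000; Efua's $117,000 share passes to Efua's issue.
Efua's share ($117,000) is divided into 3 shares of $39,000: Elif, Wyatt, and Jana each take $39,000.

Jessamy: $117,000; Wendel: $117,000; Ansel: $117,000; Elif: $39,000; Wyatt: $39,000; Jana: $39,000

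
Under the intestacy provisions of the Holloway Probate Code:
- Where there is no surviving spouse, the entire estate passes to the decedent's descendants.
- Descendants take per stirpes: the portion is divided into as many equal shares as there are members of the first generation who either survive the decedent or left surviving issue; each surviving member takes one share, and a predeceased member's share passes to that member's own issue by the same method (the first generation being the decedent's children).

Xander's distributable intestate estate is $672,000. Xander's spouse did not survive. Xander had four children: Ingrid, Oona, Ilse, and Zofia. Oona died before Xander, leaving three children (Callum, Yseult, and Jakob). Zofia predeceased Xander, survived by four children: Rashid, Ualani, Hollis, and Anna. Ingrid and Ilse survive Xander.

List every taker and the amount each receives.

Ingrid: $168,000; Callum: $56,000; Yseult: $56,000; Jakob: $56,000; Ilse: $168,000; Rashid: $42,000; Ualani: $42,000; Hollis: $42,000; Anna: $42,000

The entire $672,000 passes to the descendants.
That amount ($672,000) is divided into 4 shares of $168,000: Ingrid and Ilse each take $168,000; Oona's $168,000 share passes to Oona's issue; Zofia's $168,000 share passes to Zofia's issue.
Oona's share ($168,000) is divided into 3 shares of $56,000: Callum, Yseult, and Jakob each take $56,000.
Zofia's share ($168,000) is divided into 4 shares of $42,000: Rashid, Ualani, Hollis, and Anna each take $42,000.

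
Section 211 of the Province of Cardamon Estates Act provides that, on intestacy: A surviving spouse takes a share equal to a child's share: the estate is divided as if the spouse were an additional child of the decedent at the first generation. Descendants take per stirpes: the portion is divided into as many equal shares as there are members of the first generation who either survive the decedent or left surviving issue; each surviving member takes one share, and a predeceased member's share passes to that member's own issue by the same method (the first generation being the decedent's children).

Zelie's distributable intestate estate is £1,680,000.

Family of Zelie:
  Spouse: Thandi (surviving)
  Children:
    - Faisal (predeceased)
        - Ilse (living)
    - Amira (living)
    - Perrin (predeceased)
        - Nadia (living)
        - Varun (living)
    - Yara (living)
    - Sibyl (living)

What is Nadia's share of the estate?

Nadia receives £140,000.

The spouse counts as an additional share at the children's level, so there are 6 primary shares of £280,000. Thandi takes one such share (£280,000).
The children's combined portion (£1,400,000) is divided into 5 shares of £280,000: Amira, Yara, and Sibyl each take £280,000; Faisal's £280,000 share passes to Faisal's issue; Perrin's £280,000 share passes to Perrin's issue.
Faisal's share (£280,000) passes entirely to Ilse.
Perrin's share (£280,000) is divided into 2 shares of £140,000: Nadia and Varun each take £140,000.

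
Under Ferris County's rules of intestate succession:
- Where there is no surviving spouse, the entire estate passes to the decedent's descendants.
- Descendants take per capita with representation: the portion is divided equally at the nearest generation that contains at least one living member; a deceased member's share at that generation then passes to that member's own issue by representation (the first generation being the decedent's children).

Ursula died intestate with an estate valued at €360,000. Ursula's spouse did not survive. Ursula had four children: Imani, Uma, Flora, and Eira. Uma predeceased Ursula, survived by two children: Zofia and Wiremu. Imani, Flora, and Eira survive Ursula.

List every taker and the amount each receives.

Imani: €90,000; Zofia: €45,000; Wiremu: €45,000; Flora: €90,000; Eira: €90,000

The entire €360,000 passes to the descendants.
That amount (€360,000) is divided into 4 shares of €90,000: Imani, Flora, and Eira each take €90,000; Uma's €90,000 share passes to Uma's issue.
Uma's share (€90,000) is divided into 2 shares of €45,000: Zofia and Wiremu each take €45,000.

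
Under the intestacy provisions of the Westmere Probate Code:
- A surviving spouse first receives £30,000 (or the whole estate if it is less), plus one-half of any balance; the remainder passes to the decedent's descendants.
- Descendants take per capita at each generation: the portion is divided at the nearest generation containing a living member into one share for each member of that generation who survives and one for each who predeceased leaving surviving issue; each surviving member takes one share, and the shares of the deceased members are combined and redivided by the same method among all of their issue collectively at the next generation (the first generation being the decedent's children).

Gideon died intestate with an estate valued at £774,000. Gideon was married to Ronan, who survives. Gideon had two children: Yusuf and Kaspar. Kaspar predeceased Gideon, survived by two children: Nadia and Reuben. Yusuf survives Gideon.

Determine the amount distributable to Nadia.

Nadia receives £93,000.

Ronan first takes £30,000, leaving a balance of £744,000. Ronan then takes one-half of the balance (£372,000), for a total of £402,000. The remaining £372,000 passes to the descendants.
The descendants' portion (£372,000) is divided at the children's generation into 2 shares of £186,000. Yusuf takes £186,000. The remaining share for the deceased Kaspar (£186,000) is carried to the next generation.
That pool (£186,000) is divided at the grandchildren's generation equally among Nadia and Reuben: £93,000 each.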